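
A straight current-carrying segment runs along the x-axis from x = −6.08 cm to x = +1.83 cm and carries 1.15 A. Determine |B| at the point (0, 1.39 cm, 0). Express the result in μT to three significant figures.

B ≈ 14.7 μT

For a finite straight segment, B = (μ₀I/4πd)(sinθ₁ + sinθ₂), where θ₁, θ₂ are the angles from the perpendicular to each end.
The perpendicular distance is d = 0.0139 m; the end-offsets along the wire are a = 0.0608 m and b = 0.0183 m.
sinθ₁ = 0.0608/√(0.0608²+0.0139²) = 0.9748; sinθ₂ = 0.0183/√(0.0183²+0.0139²) = 0.7963.
B = (4π×10⁻⁷ × 1.15) / (4π × 0.0139) × (0.9748 + 0.7963) = 1.47×10⁻⁵ T.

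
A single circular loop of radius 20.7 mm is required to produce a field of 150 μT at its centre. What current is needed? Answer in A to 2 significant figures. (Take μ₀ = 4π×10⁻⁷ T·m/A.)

At the centre of a circular loop B = μ₀I/(2R), so I = 2RB/μ₀.
With R = 0.0207 m, I = 2 × 0.0207 × 1.50×10⁻⁴ / (4π×10⁻⁷) = 4.94 A.

I ≈ 4.9 A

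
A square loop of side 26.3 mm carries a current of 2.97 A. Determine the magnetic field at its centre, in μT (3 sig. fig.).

Each side is a finite straight segment at perpendicular distance d = a/(2 tan(π/4)) = 0.01315 m from the centre, with end-angles ±π/4.
One side contributes B₁ = (μ₀I/4πd)·2 sin(π/4) = 3.19×10⁻⁵ T.
All 4 sides add in the same direction: B = 4 × 3.19×10⁻⁵ = 1.28×10⁻⁴ T.

B ≈ 128 μT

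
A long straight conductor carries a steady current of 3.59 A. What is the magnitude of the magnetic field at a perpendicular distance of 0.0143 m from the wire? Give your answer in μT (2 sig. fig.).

For an infinitely long straight wire, B = μ₀I/(2πd).
B = (4π×10⁻⁷ × 3.59) / (2π × 0.0143) = 5.02×10⁻⁵ T.

B ≈ 50 μT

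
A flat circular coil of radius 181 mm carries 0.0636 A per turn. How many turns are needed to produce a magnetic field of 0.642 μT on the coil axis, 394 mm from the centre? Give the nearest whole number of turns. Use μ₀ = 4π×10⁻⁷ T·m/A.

N = 40

For an N-turn coil, B = Nμ₀IR²/[2(R²+z²)^(3/2)]. A single turn gives B₁ = 1.61×10⁻⁸ T with R = 0.181 m, z = 0.394 m.
N = B/B₁ = 6.42×10⁻⁷ / 1.61×10⁻⁸ = 39.97.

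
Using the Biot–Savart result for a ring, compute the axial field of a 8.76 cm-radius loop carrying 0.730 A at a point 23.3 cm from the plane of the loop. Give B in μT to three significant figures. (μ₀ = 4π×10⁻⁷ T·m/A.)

B ≈ 0.228 μT

On the axis of a circular loop, B = μ₀IR² / [2(R²+z²)^(3/2)].
R² + z² = (0.0876)² + (0.233)² = 0.06196 m², and (R²+z²)^(3/2) = 1.54×10⁻² m³.
B = (4π×10⁻⁷ × 0.730 × 0.007674) / (2 × 1.54×10⁻²) = 2.28×10⁻⁷ T.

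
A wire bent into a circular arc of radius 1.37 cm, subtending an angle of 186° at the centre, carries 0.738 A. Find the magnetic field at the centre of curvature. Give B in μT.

The Biot–Savart field of a circular arc at its centre is B = μ₀Iφ/(4πR), with φ = 3.246 rad.
B = (4π×10⁻⁷ × 0.738 × 3.246) / (4π × 0.0137) = 1.75×10⁻⁵ T.

B ≈ 17.5 μT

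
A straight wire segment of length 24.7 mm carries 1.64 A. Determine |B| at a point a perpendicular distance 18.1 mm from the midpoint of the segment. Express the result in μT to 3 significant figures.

B ≈ 10.2 μT

For a finite straight segment, B = (μ₀I/4πd)(sinθ₁ + sinθ₂), where θ₁, θ₂ are the angles from the perpendicular to each end.
The perpendicular from the point meets the wire at its midpoint, so each end is L/2 = 0.01235 m away along the wire.
sinθ₁ = 0.01235/√(0.01235²+0.0181²) = 0.5636; sinθ₂ = 0.01235/√(0.01235²+0.0181²) = 0.5636.
B = (4π×10⁻⁷ × 1.64) / (4π × 0.0181) × (0.5636 + 0.5636) = 1.02×10⁻⁵ T.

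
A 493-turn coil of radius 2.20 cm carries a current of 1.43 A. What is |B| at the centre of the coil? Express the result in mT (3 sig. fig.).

B ≈ 20.1 mT

For an N-turn flat coil, B = Nμ₀I/(2R) with R = 0.022 m.
B = 493 × 4.08×10⁻⁵ T = 2.01×10⁻² T.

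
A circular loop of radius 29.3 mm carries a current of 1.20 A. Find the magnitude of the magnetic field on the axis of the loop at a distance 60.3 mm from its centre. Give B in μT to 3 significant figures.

B ≈ 2.15 μT

On the axis of a circular loop, B = μ₀IR² / [2(R²+z²)^(3/2)].
R² + z² = (0.0293)² + (0.0603)² = 0.004495 m², and (R²+z²)^(3/2) = 3.01×10⁻⁴ m³.
B = (4π×10⁻⁷ × 1.20 × 0.0008585) / (2 × 3.01×10⁻⁴) = 2.15×10⁻⁶ T.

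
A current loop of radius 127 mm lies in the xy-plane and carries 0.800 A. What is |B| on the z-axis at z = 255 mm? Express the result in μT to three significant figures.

On the axis of a circular loop, B = μ₀IR² / [2(R²+z²)^(3/2)].
R² + z² = (0.127)² + (0.255)² = 0.08115 m², and (R²+z²)^(3/2) = 2.31×10⁻² m³.
B = (4π×10⁻⁷ × 0.800 × 0.01613) / (2 × 2.31×10⁻²) = 3.51×10⁻⁷ T.

B ≈ 0.351 μT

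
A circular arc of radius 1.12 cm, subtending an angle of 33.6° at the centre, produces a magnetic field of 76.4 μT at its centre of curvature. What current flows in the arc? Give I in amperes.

I ≈ 14.6 A

For a circular arc, B = μ₀Iφ/(4πR) with φ in radians; here φ = 0.5864 rad.
So I = 4πRB/(μ₀φ) = 4π × 0.0112 × 7.64×10⁻⁵ / (4π×10⁻⁷ × 0.5864) = 14.6 A.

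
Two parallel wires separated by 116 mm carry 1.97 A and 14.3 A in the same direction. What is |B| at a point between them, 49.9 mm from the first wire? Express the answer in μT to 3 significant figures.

B ≈ 35.4 μT

Each long wire gives B = μ₀I/(2πd). Distances are d₁ = 0.0499 m and d₂ = 0.0661 m.
B₁ = 7.90×10⁻⁶ T, B₂ = 4.33×10⁻⁵ T.
Between parallel currents the two contributions point in opposite directions, so they subtract. B = |B₁ − B₂| = |7.90×10⁻⁶ − 4.33×10⁻⁵| = 3.54×10⁻⁵ T.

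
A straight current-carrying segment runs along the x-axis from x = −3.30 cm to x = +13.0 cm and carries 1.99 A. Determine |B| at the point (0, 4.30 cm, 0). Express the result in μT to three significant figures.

B ≈ 7.21 μT

For a finite straight segment, B = (μ₀I/4πd)(sinθ₁ + sinθ₂), where θ₁, θ₂ are the angles from the perpendicular to each end.
The perpendicular distance is d = 0.043 m; the end-offsets along the wire are a = 0.033 m and b = 0.13 m.
sinθ₁ = 0.033/√(0.033²+0.043²) = 0.6088; sinθ₂ = 0.13/√(0.13²+0.043²) = 0.9494.
B = (4π×10⁻⁷ × 1.99) / (4π × 0.043) × (0.6088 + 0.9494) = 7.21×10⁻⁶ T.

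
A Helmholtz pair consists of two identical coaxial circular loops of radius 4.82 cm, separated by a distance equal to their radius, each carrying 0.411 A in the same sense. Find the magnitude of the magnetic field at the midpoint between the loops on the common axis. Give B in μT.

B ≈ 7.67 μT

Each loop contributes B = μ₀IR²/[2(R²+z²)^(3/2)] on the axis, with z measured from that loop.
Loop 1 (z = 0.0241 m): B₁ = 3.83×10⁻⁶ T. Loop 2 (z = 0.0241 m): B₂ = 3.83×10⁻⁶ T.
The fields add: B = B₁ + B₂ = 7.67×10⁻⁶ T.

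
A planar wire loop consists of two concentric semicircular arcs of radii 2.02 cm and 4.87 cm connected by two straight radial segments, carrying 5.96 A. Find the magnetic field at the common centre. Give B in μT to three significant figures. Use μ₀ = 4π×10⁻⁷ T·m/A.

B ≈ 54.2 μT

The radial connectors point toward the centre, so dl × r̂ = 0 and they contribute nothing.
Each semicircle gives μ₀I/(4R): inner arc 9.27×10⁻⁵ T, outer arc 3.84×10⁻⁵ T.
The two arcs carry current in opposite angular senses, so their fields oppose: B = |9.27×10⁻⁵ − 3.84×10⁻⁵| = 5.42×10⁻⁵ T.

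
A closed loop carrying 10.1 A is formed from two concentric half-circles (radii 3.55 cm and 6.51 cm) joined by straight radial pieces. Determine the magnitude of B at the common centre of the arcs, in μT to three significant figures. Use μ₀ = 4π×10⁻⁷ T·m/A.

The radial connectors point toward the centre, so dl × r̂ = 0 and they contribute nothing.
Each semicircle gives μ₀I/(4R): inner arc 8.94×10⁻⁵ T, outer arc 4.87×10⁻⁵ T.
The two arcs carry current in opposite angular senses, so their fields oppose: B = |8.94×10⁻⁵ − 4.87×10⁻⁵| = 4.06×10⁻⁵ T.

B ≈ 40.6 μT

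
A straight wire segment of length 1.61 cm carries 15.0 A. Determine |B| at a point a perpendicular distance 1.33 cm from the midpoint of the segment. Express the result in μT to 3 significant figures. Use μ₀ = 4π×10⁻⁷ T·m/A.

B ≈ 117 μT

For a finite straight segment, B = (μ₀I/4πd)(sinθ₁ + sinθ₂), where θ₁, θ₂ are the angles from the perpendicular to each end.
The perpendicular from the point meets the wire at its midpoint, so each end is L/2 = 0.00805 m away along the wire.
sinθ₁ = 0.00805/√(0.00805²+0.0133²) = 0.5178; sinθ₂ = 0.00805/√(0.00805²+0.0133²) = 0.5178.
B = (4π×10⁻⁷ × 15.0) / (4π × 0.0133) × (0.5178 + 0.5178) = 1.17×10⁻⁴ T.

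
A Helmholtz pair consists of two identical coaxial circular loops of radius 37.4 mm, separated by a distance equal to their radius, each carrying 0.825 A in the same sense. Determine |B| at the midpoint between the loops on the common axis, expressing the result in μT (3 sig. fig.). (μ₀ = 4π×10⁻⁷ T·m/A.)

Each loop contributes B = μ₀IR²/[2(R²+z²)^(3/2)] on the axis, with z measured from that loop.
Loop 1 (z = 0.0187 m): B₁ = 9.92×10⁻⁶ T. Loop 2 (z = 0.0187 m): B₂ = 9.92×10⁻⁶ T.
The fields add: B = B₁ + B₂ = 1.98×10⁻⁵ T.

B ≈ 19.8 μT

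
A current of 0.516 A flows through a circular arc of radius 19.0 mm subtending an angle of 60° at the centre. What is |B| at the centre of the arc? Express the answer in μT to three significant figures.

B ≈ 2.84 μT

The Biot–Savart field of a circular arc at its centre is B = μ₀Iφ/(4πR), with φ = 1.047 rad.
B = (4π×10⁻⁷ × 0.516 × 1.047) / (4π × 0.019) = 2.84×10⁻⁶ T.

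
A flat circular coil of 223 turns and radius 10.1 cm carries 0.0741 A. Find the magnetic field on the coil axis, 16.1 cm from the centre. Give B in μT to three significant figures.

B ≈ 15.4 μT

For an N-turn flat coil, B = Nμ₀IR²/[2(R²+z²)^(3/2)] with R = 0.101 m, z = 0.161 m.
B = 223 × 6.92×10⁻⁸ T = 1.54×10⁻⁵ T.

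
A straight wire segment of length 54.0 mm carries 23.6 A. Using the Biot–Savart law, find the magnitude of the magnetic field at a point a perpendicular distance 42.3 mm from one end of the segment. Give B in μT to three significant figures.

B ≈ 43.9 μT

For a finite straight segment, B = (μ₀I/4πd)(sinθ₁ + sinθ₂), where θ₁, θ₂ are the angles from the perpendicular to each end.
The perpendicular foot is at one end, so the two end-offsets along the wire are 0 and L = 0.054 m.
sinθ₁ = 0/√(0²+0.0423²) = 0.0000; sinθ₂ = 0.054/√(0.054²+0.0423²) = 0.7872.
B = (4π×10⁻⁷ × 23.6) / (4π × 0.0423) × (0.0000 + 0.7872) = 4.39×10⁻⁵ T.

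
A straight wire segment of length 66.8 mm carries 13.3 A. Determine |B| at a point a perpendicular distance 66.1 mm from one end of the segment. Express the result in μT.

For a finite straight segment, B = (μ₀I/4πd)(sinθ₁ + sinθ₂), where θ₁, θ₂ are the angles from the perpendicular to each end.
The perpendicular foot is at one end, so the two end-offsets along the wire are 0 and L = 0.0668 m.
sinθ₁ = 0/√(0²+0.0661²) = 0.0000; sinθ₂ = 0.0668/√(0.0668²+0.0661²) = 0.7108.
B = (4π×10⁻⁷ × 13.3) / (4π × 0.0661) × (0.0000 + 0.7108) = 1.43×10⁻⁵ T.

B ≈ 14.3 μT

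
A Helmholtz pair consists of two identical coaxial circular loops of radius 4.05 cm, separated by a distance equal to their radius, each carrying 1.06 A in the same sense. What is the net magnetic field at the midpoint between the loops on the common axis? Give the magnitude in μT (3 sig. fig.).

Each loop contributes B = μ₀IR²/[2(R²+z²)^(3/2)] on the axis, with z measured from that loop.
Loop 1 (z = 0.02025 m): B₁ = 1.18×10⁻⁵ T. Loop 2 (z = 0.02025 m): B₂ = 1.18×10⁻⁵ T.
The fields add: B = B₁ + B₂ = 2.35×10⁻⁵ T.

B ≈ 23.5 μT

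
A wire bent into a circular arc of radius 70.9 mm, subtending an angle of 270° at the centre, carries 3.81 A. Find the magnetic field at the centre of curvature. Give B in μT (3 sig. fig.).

The Biot–Savart field of a circular arc at its centre is B = μ₀Iφ/(4πR), with φ = 4.712 rad.
B = (4π×10⁻⁷ × 3.81 × 4.712) / (4π × 0.0709) = 2.53×10⁻⁵ T.

B ≈ 25.3 μT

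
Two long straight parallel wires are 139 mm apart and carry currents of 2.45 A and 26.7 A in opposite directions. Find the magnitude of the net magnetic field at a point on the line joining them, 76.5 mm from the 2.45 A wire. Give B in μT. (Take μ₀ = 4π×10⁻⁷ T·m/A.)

Each long wire gives B = μ₀I/(2πd). Distances are d₁ = 0.0765 m and d₂ = 0.0625 m.
B₁ = 6.41×10⁻⁶ T, B₂ = 8.54×10⁻⁵ T.
Between antiparallel currents both contributions point the same way, so they add. B = B₁ + B₂ = 6.41×10⁻⁶ + 8.54×10⁻⁵ = 9.18×10⁻⁵ T.

B ≈ 91.8 μT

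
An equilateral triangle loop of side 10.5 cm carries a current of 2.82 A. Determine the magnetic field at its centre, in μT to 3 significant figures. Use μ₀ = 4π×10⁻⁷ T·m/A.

Each side is a finite straight segment at perpendicular distance d = a/(2 tan(π/3)) = 0.03031 m from the centre, with end-angles ±π/3.
One side contributes B₁ = (μ₀I/4πd)·2 sin(π/3) = 1.61×10⁻⁵ T.
All 3 sides add in the same direction: B = 3 × 1.61×10⁻⁵ = 4.83×10⁻⁵ T.

B ≈ 48.3 μT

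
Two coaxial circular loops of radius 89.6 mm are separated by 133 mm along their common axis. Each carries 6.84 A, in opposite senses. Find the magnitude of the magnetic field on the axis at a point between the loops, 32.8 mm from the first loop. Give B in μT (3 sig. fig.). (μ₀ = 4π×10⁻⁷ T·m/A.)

Each loop contributes B = μ₀IR²/[2(R²+z²)^(3/2)] on the axis, with z measured from that loop.
Loop 1 (z = 0.0328 m): B₁ = 3.97×10⁻⁵ T. Loop 2 (z = 0.1002 m): B₂ = 1.42×10⁻⁵ T.
The fields oppose: B = |B₁ − B₂| = 2.55×10⁻⁵ T.

B ≈ 25.5 μT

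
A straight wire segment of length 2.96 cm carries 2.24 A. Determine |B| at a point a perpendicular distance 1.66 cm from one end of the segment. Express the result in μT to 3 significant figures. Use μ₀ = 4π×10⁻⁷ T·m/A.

For a finite straight segment, B = (μ₀I/4πd)(sinθ₁ + sinθ₂), where θ₁, θ₂ are the angles from the perpendicular to each end.
The perpendicular foot is at one end, so the two end-offsets along the wire are 0 and L = 0.0296 m.
sinθ₁ = 0/√(0²+0.0166²) = 0.0000; sinθ₂ = 0.0296/√(0.0296²+0.0166²) = 0.8722.
B = (4π×10⁻⁷ × 2.24) / (4π × 0.0166) × (0.0000 + 0.8722) = 1.18×10⁻⁵ T.

B ≈ 11.8 μT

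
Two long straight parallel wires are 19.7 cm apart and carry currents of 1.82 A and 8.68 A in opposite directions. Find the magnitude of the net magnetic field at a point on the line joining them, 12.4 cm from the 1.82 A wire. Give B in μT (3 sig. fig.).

B ≈ 26.7 μT

Each long wire gives B = μ₀I/(2πd). Distances are d₁ = 0.124 m and d₂ = 0.073 m.
B₁ = 2.94×10⁻⁶ T, B₂ = 2.38×10⁻⁵ T.
Between antiparallel currents both contributions point the same way, so they add. B = B₁ + B₂ = 2.94×10⁻⁶ + 2.38×10⁻⁵ = 2.67×10⁻⁵ T.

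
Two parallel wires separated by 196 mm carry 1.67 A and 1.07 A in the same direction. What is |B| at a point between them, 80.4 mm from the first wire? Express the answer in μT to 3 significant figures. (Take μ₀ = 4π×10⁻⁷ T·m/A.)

Each long wire gives B = μ₀I/(2πd). Distances are d₁ = 0.0804 m and d₂ = 0.1156 m.
B₁ = 4.15×10⁻⁶ T, B₂ = 1.85×10⁻⁶ T.
Between parallel currents the two contributions point in opposite directions, so they subtract. B = |B₁ − B₂| = |4.15×10⁻⁶ − 1.85×10⁻⁶| = 2.30×10⁻⁶ T.

B ≈ 2.30 μT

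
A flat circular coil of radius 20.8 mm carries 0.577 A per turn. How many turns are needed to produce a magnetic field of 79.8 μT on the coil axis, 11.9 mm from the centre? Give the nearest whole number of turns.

For an N-turn coil, B = Nμ₀IR²/[2(R²+z²)^(3/2)]. A single turn gives B₁ = 1.14×10⁻⁵ T with R = 0.0208 m, z = 0.0119 m.
N = B/B₁ = 7.98×10⁻⁵ / 1.14×10⁻⁵ = 7.00.

N = 7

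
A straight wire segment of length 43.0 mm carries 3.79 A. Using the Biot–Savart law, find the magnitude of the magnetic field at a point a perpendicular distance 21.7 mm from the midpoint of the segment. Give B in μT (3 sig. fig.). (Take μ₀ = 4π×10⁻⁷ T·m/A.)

B ≈ 24.6 μT

For a finite straight segment, B = (μ₀I/4πd)(sinθ₁ + sinθ₂), where θ₁, θ₂ are the angles from the perpendicular to each end.
The perpendicular from the point meets the wire at its midpoint, so each end is L/2 = 0.0215 m away along the wire.
sinθ₁ = 0.0215/√(0.0215²+0.0217²) = 0.7038; sinθ₂ = 0.0215/√(0.0215²+0.0217²) = 0.7038.
B = (4π×10⁻⁷ × 3.79) / (4π × 0.0217) × (0.7038 + 0.7038) = 2.46×10⁻⁵ T.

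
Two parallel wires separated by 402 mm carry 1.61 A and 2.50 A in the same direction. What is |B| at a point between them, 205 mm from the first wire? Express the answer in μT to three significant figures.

Each long wire gives B = μ₀I/(2πd). Distances are d₁ = 0.205 m and d₂ = 0.197 m.
B₁ = 1.57×10⁻⁶ T, B₂ = 2.54×10⁻⁶ T.
Between parallel currents the two contributions point in opposite directions, so they subtract. B = |B₁ − B₂| = |1.57×10⁻⁶ − 2.54×10⁻⁶| = 9.67×10⁻⁷ T.

B ≈ 0.967 μT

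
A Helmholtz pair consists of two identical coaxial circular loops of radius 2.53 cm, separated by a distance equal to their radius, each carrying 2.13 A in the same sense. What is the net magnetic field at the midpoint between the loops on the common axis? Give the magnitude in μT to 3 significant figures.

Each loop contributes B = μ₀IR²/[2(R²+z²)^(3/2)] on the axis, with z measured from that loop.
Loop 1 (z = 0.01265 m): B₁ = 3.79×10⁻⁵ T. Loop 2 (z = 0.01265 m): B₂ = 3.79×10⁻⁵ T.
The fields add: B = B₁ + B₂ = 7.57×10⁻⁵ T.

B ≈ 75.7 μT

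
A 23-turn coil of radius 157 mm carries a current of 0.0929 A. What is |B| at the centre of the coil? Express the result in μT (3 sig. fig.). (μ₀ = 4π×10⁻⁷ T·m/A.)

B ≈ 8.55 μT

For an N-turn flat coil, B = Nμ₀I/(2R) with R = 0.157 m.
B = 23 × 3.72×10⁻⁷ T = 8.55×10⁻⁶ T.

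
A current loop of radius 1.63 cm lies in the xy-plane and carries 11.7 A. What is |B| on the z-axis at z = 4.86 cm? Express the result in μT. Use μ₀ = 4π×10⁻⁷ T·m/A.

B ≈ 14.5 μT

On the axis of a circular loop, B = μ₀IR² / [2(R²+z²)^(3/2)].
R² + z² = (0.0163)² + (0.0486)² = 0.002628 m², and (R²+z²)^(3/2) = 1.35×10⁻⁴ m³.
B = (4π×10⁻⁷ × 11.7 × 0.0002657) / (2 × 1.35×10⁻⁴) = 1.45×10⁻⁵ T.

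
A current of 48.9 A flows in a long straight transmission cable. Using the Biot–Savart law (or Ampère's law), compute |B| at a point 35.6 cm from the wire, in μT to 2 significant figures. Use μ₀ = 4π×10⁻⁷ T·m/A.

B ≈ 27 μT

For an infinitely long straight wire, B = μ₀I/(2πd).
B = (4π×10⁻⁷ × 48.9) / (2π × 0.356) = 2.75×10⁻⁵ T.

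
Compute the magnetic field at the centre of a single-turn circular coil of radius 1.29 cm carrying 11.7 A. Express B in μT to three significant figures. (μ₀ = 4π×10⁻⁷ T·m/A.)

B ≈ 570 μT

At the centre of a circular loop the Biot–Savart law gives B = μ₀I/(2R).
B = (4π×10⁻⁷ × 11.7) / (2 × 0.0129) = 5.70×10⁻⁴ T.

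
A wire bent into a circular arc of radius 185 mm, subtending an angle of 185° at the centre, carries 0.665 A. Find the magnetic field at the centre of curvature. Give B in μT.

B ≈ 1.16 μT

The Biot–Savart field of a circular arc at its centre is B = μ₀Iφ/(4πR), with φ = 3.229 rad.
B = (4π×10⁻⁷ × 0.665 × 3.229) / (4π × 0.185) = 1.16×10⁻⁶ T.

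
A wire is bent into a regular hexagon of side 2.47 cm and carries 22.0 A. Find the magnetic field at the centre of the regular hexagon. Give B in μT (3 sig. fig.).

Each side is a finite straight segment at perpendicular distance d = a/(2 tan(π/6)) = 0.02139 m from the centre, with end-angles ±π/6.
One side contributes B₁ = (μ₀I/4πd)·2 sin(π/6) = 1.03×10⁻⁴ T.
All 6 sides add in the same direction: B = 6 × 1.03×10⁻⁴ = 6.17×10⁻⁴ T.

B ≈ 617 μT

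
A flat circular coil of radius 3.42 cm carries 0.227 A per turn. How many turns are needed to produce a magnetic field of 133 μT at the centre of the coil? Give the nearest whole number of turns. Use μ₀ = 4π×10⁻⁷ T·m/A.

For an N-turn coil, B = Nμ₀I/(2R). A single turn gives B₁ = 4.17×10⁻⁶ T with R = 0.0342 m.
N = B/B₁ = 1.33×10⁻⁴ / 4.17×10⁻⁶ = 31.89.

N = 32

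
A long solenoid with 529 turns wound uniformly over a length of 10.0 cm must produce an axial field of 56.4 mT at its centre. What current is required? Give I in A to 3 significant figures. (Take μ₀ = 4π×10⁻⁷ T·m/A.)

I ≈ 8.48 A

Inside a long solenoid B = μ₀nI with n = 5290 m⁻¹, so I = B/(μ₀n).
I = 5.64×10⁻² / (4π×10⁻⁷ × 5290) = 8.48 A.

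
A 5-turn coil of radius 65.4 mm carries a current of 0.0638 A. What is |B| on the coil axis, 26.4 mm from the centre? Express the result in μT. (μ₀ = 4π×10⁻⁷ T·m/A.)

For an N-turn flat coil, B = Nμ₀IR²/[2(R²+z²)^(3/2)] with R = 0.0654 m, z = 0.0264 m.
B = 5 × 4.89×10⁻⁷ T = 2.44×10⁻⁶ T.

B ≈ 2.44 μT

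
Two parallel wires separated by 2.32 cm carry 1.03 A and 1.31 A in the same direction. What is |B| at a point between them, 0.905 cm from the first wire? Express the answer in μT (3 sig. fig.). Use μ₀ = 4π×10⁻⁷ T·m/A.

B ≈ 4.25 μT

Each long wire gives B = μ₀I/(2πd). Distances are d₁ = 0.00905 m and d₂ = 0.01415 m.
B₁ = 2.28×10⁻⁵ T, B₂ = 1.85×10⁻⁵ T.
Between parallel currents the two contributions point in opposite directions, so they subtract. B = |B₁ − B₂| = |2.28×10⁻⁵ − 1.85×10⁻⁵| = 4.25×10⁻⁶ T.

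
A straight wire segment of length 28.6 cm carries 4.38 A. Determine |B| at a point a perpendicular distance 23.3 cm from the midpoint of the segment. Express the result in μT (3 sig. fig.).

B ≈ 1.97 μT

For a finite straight segment, B = (μ₀I/4πd)(sinθ₁ + sinθ₂), where θ₁, θ₂ are the angles from the perpendicular to each end.
The perpendicular from the point meets the wire at its midpoint, so each end is L/2 = 0.143 m away along the wire.
sinθ₁ = 0.143/√(0.143²+0.233²) = 0.5231; sinθ₂ = 0.143/√(0.143²+0.233²) = 0.5231.
B = (4π×10⁻⁷ × 4.38) / (4π × 0.233) × (0.5231 + 0.5231) = 1.97×10⁻⁶ T.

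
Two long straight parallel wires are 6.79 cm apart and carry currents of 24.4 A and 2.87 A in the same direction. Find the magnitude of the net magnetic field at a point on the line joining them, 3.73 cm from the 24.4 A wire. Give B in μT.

B ≈ 112 μT

Each long wire gives B = μ₀I/(2πd). Distances are d₁ = 0.0373 m and d₂ = 0.0306 m.
B₁ = 1.31×10⁻⁴ T, B₂ = 1.88×10⁻⁵ T.
Between parallel currents the two contributions point in opposite directions, so they subtract. B = |B₁ − B₂| = |1.31×10⁻⁴ − 1.88×10⁻⁵| = 1.12×10⁻⁴ T.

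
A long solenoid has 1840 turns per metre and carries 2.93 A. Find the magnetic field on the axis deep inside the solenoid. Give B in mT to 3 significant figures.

B ≈ 6.77 mT

Inside a long solenoid, B = μ₀nI with n = 1840 turns/m.
B = 4π×10⁻⁷ × 1840 × 2.93 = 6.77×10⁻³ T.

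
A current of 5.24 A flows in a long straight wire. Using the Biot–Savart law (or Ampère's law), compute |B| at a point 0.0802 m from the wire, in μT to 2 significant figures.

B ≈ 13 μT

For an infinitely long straight wire, B = μ₀I/(2πd).
B = (4π×10⁻⁷ × 5.24) / (2π × 0.0802) = 1.31×10⁻⁵ T.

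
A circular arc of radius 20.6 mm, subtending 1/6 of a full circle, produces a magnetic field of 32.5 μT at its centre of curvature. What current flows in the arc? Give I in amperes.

I ≈ 6.39 A

For a circular arc, B = μ₀Iφ/(4πR) with φ in radians; here φ = 1.047 rad.
So I = 4πRB/(μ₀φ) = 4π × 0.0206 × 3.25×10⁻⁵ / (4π×10⁻⁷ × 1.047) = 6.39 A.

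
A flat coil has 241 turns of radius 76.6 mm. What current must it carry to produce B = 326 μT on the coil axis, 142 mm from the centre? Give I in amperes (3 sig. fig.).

For an N-turn coil, B = Nμ₀IR²/[2(R²+z²)^(3/2)] with R = 0.0766 m, z = 0.142 m, so I = 2B(R²+z²)^(3/2)/(Nμ₀R²) = 2 × 3.26×10⁻⁴ × 4.20×10⁻³ / (241 × 4π×10⁻⁷ × 0.005868) = 1.54 A.

I ≈ 1.54 A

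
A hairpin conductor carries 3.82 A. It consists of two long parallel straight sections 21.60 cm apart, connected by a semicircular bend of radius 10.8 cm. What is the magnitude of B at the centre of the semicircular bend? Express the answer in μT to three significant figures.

The semicircular arc contributes B_arc = μ₀I·π/(4πR) = μ₀I/(4R) = 1.11×10⁻⁵ T.
Each semi-infinite lead is at perpendicular distance R = 0.108 m from the centre, with the perpendicular foot at its near end, so it contributes μ₀I/(4πR); both point the same way, together 7.07×10⁻⁶ T.
Arc and leads all point the same direction: B = 1.11×10⁻⁵ + 7.07×10⁻⁶ = 1.82×10⁻⁵ T.

B ≈ 18.2 μT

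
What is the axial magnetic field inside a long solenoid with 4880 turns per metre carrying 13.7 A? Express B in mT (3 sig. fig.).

Inside a long solenoid, B = μ₀nI with n = 4880 turns/m.
B = 4π×10⁻⁷ × 4880 × 13.7 = 8.40×10⁻² T.

B ≈ 84.0 mT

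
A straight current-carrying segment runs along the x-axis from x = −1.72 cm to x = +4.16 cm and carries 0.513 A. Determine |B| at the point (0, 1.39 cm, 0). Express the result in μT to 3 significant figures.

B ≈ 6.37 μT

For a finite straight segment, B = (μ₀I/4πd)(sinθ₁ + sinθ₂), where θ₁, θ₂ are the angles from the perpendicular to each end.
The perpendicular distance is d = 0.0139 m; the end-offsets along the wire are a = 0.0172 m and b = 0.0416 m.
sinθ₁ = 0.0172/√(0.0172²+0.0139²) = 0.7778; sinθ₂ = 0.0416/√(0.0416²+0.0139²) = 0.9485.
B = (4π×10⁻⁷ × 0.513) / (4π × 0.0139) × (0.7778 + 0.9485) = 6.37×10⁻⁶ T.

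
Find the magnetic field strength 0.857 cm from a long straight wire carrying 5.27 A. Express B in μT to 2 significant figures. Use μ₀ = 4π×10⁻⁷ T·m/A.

For an infinitely long straight wire, B = μ₀I/(2πd).
B = (4π×10⁻⁷ × 5.27) / (2π × 0.00857) = 1.23×10⁻⁴ T.

B ≈ 120 μT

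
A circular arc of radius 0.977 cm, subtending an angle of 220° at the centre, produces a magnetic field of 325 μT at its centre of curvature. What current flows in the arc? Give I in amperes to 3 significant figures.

I ≈ 8.27 A

For a circular arc, B = μ₀Iφ/(4πR) with φ in radians; here φ = 3.84 rad.
So I = 4πRB/(μ₀φ) = 4π × 0.00977 × 3.25×10⁻⁴ / (4π×10⁻⁷ × 3.84) = 8.27 A.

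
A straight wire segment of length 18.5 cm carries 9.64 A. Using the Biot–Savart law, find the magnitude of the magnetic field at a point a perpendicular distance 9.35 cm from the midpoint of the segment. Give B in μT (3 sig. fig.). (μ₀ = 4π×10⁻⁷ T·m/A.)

For a finite straight segment, B = (μ₀I/4πd)(sinθ₁ + sinθ₂), where θ₁, θ₂ are the angles from the perpendicular to each end.
The perpendicular from the point meets the wire at its midpoint, so each end is L/2 = 0.0925 m away along the wire.
sinθ₁ = 0.0925/√(0.0925²+0.0935²) = 0.7033; sinθ₂ = 0.0925/√(0.0925²+0.0935²) = 0.7033.
B = (4π×10⁻⁷ × 9.64) / (4π × 0.0935) × (0.7033 + 0.7033) = 1.45×10⁻⁵ T.

B ≈ 14.5 μT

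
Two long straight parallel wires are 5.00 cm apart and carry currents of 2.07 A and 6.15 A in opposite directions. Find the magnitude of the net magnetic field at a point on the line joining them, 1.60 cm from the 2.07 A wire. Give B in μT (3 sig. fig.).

Each long wire gives B = μ₀I/(2πd). Distances are d₁ = 0.016 m and d₂ = 0.034 m.
B₁ = 2.59×10⁻⁵ T, B₂ = 3.62×10⁻⁵ T.
Between antiparallel currents both contributions point the same way, so they add. B = B₁ + B₂ = 2.59×10⁻⁵ + 3.62×10⁻⁵ = 6.21×10⁻⁵ T.

B ≈ 62.1 μT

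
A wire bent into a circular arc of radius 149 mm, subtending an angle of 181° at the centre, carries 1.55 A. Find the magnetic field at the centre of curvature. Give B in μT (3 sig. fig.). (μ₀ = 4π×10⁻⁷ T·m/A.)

B ≈ 3.29 μT

The Biot–Savart field of a circular arc at its centre is B = μ₀Iφ/(4πR), with φ = 3.159 rad.
B = (4π×10⁻⁷ × 1.55 × 3.159) / (4π × 0.149) = 3.29×10⁻⁶ T.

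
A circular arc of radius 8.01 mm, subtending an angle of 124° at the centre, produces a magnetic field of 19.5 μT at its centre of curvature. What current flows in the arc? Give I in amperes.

I ≈ 0.722 A

For a circular arc, B = μ₀Iφ/(4πR) with φ in radians; here φ = 2.164 rad.
So I = 4πRB/(μ₀φ) = 4π × 0.00801 × 1.95×10⁻⁵ / (4π×10⁻⁷ × 2.164) = 0.722 A.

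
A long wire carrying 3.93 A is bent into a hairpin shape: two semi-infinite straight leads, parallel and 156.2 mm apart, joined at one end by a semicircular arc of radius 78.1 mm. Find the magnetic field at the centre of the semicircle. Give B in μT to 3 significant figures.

B ≈ 25.9 μT

The semicircular arc contributes B_arc = μ₀I·π/(4πR) = μ₀I/(4R) = 1.58×10⁻⁵ T.
Each semi-infinite lead is at perpendicular distance R = 0.0781 m from the centre, with the perpendicular foot at its near end, so it contributes μ₀I/(4πR); both point the same way, together 1.01×10⁻⁵ T.
Arc and leads all point the same direction: B = 1.58×10⁻⁵ + 1.01×10⁻⁵ = 2.59×10⁻⁵ T.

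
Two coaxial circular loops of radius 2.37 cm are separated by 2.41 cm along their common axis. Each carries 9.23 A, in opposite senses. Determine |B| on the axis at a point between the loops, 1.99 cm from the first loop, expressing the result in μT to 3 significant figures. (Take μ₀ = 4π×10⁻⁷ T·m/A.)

B ≈ 124 μT

Each loop contributes B = μ₀IR²/[2(R²+z²)^(3/2)] on the axis, with z measured from that loop.
Loop 1 (z = 0.0199 m): B₁ = 1.10×10⁻⁴ T. Loop 2 (z = 0.0042 m): B₂ = 2.34×10⁻⁴ T.
The fields oppose: B = |B₁ − B₂| = 1.24×10⁻⁴ T.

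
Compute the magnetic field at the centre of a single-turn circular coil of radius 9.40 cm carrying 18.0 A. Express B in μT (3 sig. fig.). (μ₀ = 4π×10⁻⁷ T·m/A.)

B ≈ 120 μT

At the centre of a circular loop the Biot–Savart law gives B = μ₀I/(2R).
B = (4π×10⁻⁷ × 18.0) / (2 × 0.094) = 1.20×10⁻⁴ T.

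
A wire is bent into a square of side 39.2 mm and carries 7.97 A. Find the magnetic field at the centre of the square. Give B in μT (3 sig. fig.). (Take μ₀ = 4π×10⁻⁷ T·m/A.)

B ≈ 230 μT

Each side is a finite straight segment at perpendicular distance d = a/(2 tan(π/4)) = 0.0196 m from the centre, with end-angles ±π/4.
One side contributes B₁ = (μ₀I/4πd)·2 sin(π/4) = 5.75×10⁻⁵ T.
All 4 sides add in the same direction: B = 4 × 5.75×10⁻⁵ = 2.30×10⁻⁴ T.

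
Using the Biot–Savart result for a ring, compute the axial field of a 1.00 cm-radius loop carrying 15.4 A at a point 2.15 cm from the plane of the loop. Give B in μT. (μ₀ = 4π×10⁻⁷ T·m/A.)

On the axis of a circular loop, B = μ₀IR² / [2(R²+z²)^(3/2)].
R² + z² = (0.01)² + (0.0215)² = 0.0005622 m², and (R²+z²)^(3/2) = 1.33×10⁻⁵ m³.
B = (4π×10⁻⁷ × 15.4 × 0.0001) / (2 × 1.33×10⁻⁵) = 7.26×10⁻⁵ T.

B ≈ 72.6 μT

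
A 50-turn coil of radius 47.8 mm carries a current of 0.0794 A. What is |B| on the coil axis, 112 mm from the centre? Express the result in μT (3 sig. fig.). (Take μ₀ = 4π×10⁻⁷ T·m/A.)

For an N-turn flat coil, B = Nμ₀IR²/[2(R²+z²)^(3/2)] with R = 0.0478 m, z = 0.112 m.
B = 50 × 6.31×10⁻⁸ T = 3.16×10⁻⁶ T.

B ≈ 3.16 μT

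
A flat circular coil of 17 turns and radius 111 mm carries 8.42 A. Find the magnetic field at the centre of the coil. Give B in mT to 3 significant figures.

For an N-turn flat coil, B = Nμ₀I/(2R) with R = 0.111 m.
B = 17 × 4.77×10⁻⁵ T = 8.10×10⁻⁴ T.

B ≈ 0.810 mT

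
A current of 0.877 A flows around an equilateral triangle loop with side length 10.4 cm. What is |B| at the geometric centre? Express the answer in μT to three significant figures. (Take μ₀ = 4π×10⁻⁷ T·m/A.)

Each side is a finite straight segment at perpendicular distance d = a/(2 tan(π/3)) = 0.03002 m from the centre, with end-angles ±π/3.
One side contributes B₁ = (μ₀I/4πd)·2 sin(π/3) = 5.06×10⁻⁶ T.
All 3 sides add in the same direction: B = 3 × 5.06×10⁻⁶ = 1.52×10⁻⁵ T.

B ≈ 15.2 μT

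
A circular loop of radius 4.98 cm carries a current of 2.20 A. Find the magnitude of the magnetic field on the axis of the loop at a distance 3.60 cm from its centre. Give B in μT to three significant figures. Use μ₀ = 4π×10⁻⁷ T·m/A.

B ≈ 14.8 μT

On the axis of a circular loop, B = μ₀IR² / [2(R²+z²)^(3/2)].
R² + z² = (0.0498)² + (0.036)² = 0.003776 m², and (R²+z²)^(3/2) = 2.32×10⁻⁴ m³.
B = (4π×10⁻⁷ × 2.20 × 0.00248) / (2 × 2.32×10⁻⁴) = 1.48×10⁻⁵ T.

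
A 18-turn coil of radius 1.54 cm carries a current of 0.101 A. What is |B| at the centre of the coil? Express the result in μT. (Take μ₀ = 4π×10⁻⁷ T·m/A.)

For an N-turn flat coil, B = Nμ₀I/(2R) with R = 0.0154 m.
B = 18 × 4.12×10⁻⁶ T = 7.42×10⁻⁵ T.

B ≈ 74.2 μT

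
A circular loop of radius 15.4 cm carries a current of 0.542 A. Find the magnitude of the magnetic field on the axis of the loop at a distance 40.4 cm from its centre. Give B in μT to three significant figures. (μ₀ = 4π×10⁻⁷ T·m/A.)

On the axis of a circular loop, B = μ₀IR² / [2(R²+z²)^(3/2)].
R² + z² = (0.154)² + (0.404)² = 0.1869 m², and (R²+z²)^(3/2) = 8.08×10⁻² m³.
B = (4π×10⁻⁷ × 0.542 × 0.02372) / (2 × 8.08×10⁻²) = 9.99×10⁻⁸ T.

B ≈ 0.0999 μT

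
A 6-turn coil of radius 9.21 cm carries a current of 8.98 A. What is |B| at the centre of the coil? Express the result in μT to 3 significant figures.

B ≈ 368 μT

For an N-turn flat coil, B = Nμ₀I/(2R) with R = 0.0921 m.
B = 6 × 6.13×10⁻⁵ T = 3.68×10⁻⁴ T.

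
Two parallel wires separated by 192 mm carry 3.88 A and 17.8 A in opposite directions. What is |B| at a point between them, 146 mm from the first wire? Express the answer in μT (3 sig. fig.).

Each long wire gives B = μ₀I/(2πd). Distances are d₁ = 0.146 m and d₂ = 0.046 m.
B₁ = 5.32×10⁻⁶ T, B₂ = 7.74×10⁻⁵ T.
Between antiparallel currents both contributions point the same way, so they add. B = B₁ + B₂ = 5.32×10⁻⁶ + 7.74×10⁻⁵ = 8.27×10⁻⁵ T.

B ≈ 82.7 μT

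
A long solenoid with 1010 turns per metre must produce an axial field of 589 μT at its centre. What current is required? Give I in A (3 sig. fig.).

Inside a long solenoid B = μ₀nI with n = 1010 m⁻¹, so I = B/(μ₀n).
I = 5.89×10⁻⁴ / (4π×10⁻⁷ × 1010) = 0.464 A.

I ≈ 0.464 A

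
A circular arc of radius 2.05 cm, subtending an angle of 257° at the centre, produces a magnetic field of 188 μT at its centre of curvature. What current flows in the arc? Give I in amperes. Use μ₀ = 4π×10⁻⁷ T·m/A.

I ≈ 8.59 A

For a circular arc, B = μ₀Iφ/(4πR) with φ in radians; here φ = 4.485 rad.
So I = 4πRB/(μ₀φ) = 4π × 0.0205 × 1.88×10⁻⁴ / (4π×10⁻⁷ × 4.485) = 8.59 A.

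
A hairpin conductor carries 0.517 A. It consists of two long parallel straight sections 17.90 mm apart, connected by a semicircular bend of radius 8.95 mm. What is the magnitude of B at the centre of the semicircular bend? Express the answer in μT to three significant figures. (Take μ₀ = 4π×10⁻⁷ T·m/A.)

The semicircular arc contributes B_arc = μ₀I·π/(4πR) = μ₀I/(4R) = 1.81×10⁻⁵ T.
Each semi-infinite lead is at perpendicular distance R = 0.00895 m from the centre, with the perpendicular foot at its near end, so it contributes μ₀I/(4πR); both point the same way, together 1.16×10⁻⁵ T.
Arc and leads all point the same direction: B = 1.81×10⁻⁵ + 1.16×10⁻⁵ = 2.97×10⁻⁵ T.

B ≈ 29.7 μT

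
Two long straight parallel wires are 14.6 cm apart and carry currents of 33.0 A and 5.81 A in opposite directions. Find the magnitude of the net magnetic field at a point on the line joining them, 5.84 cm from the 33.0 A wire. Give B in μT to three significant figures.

Each long wire gives B = μ₀I/(2πd). Distances are d₁ = 0.0584 m and d₂ = 0.0876 m.
B₁ = 1.13×10⁻⁴ T, B₂ = 1.33×10⁻⁵ T.
Between antiparallel currents both contributions point the same way, so they add. B = B₁ + B₂ = 1.13×10⁻⁴ + 1.33×10⁻⁵ = 1.26×10⁻⁴ T.

B ≈ 126 μT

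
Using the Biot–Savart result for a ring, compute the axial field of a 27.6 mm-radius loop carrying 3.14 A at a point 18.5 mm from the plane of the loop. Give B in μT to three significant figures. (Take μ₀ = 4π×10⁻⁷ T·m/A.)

B ≈ 41.0 μT

On the axis of a circular loop, B = μ₀IR² / [2(R²+z²)^(3/2)].
R² + z² = (0.0276)² + (0.0185)² = 0.001104 m², and (R²+z²)^(3/2) = 3.67×10⁻⁵ m³.
B = (4π×10⁻⁷ × 3.14 × 0.0007618) / (2 × 3.67×10⁻⁵) = 4.10×10⁻⁵ T.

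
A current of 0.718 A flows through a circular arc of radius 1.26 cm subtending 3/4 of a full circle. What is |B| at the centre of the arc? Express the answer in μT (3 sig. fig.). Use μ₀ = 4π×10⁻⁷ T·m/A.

B ≈ 26.9 μT

The Biot–Savart field of a circular arc at its centre is B = μ₀Iφ/(4πR), with φ = 4.712 rad.
B = (4π×10⁻⁷ × 0.718 × 4.712) / (4π × 0.0126) = 2.69×10⁻⁵ T.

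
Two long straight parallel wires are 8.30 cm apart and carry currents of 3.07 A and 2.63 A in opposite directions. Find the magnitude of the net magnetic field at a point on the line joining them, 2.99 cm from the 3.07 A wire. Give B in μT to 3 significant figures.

B ≈ 30.4 μT

Each long wire gives B = μ₀I/(2πd). Distances are d₁ = 0.0299 m and d₂ = 0.0531 m.
B₁ = 2.05×10⁻⁵ T, B₂ = 9.91×10⁻⁶ T.
Between antiparallel currents both contributions point the same way, so they add. B = B₁ + B₂ = 2.05×10⁻⁵ + 9.91×10⁻⁶ = 3.04×10⁻⁵ T.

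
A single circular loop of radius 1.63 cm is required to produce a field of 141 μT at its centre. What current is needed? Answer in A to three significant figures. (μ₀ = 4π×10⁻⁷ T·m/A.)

At the centre of a circular loop B = μ₀I/(2R), so I = 2RB/μ₀.
With R = 0.0163 m, I = 2 × 0.0163 × 1.41×10⁻⁴ / (4π×10⁻⁷) = 3.66 A.

I ≈ 3.66 A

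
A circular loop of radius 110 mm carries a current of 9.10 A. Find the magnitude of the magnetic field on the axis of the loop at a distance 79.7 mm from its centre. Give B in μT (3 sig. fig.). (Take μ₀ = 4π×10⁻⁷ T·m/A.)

B ≈ 27.6 μT

On the axis of a circular loop, B = μ₀IR² / [2(R²+z²)^(3/2)].
R² + z² = (0.11)² + (0.0797)² = 0.01845 m², and (R²+z²)^(3/2) = 2.51×10⁻³ m³.
B = (4π×10⁻⁷ × 9.10 × 0.0121) / (2 × 2.51×10⁻³) = 2.76×10⁻⁵ T.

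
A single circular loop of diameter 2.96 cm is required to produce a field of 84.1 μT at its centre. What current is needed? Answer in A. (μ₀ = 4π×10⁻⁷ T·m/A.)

I ≈ 1.98 A

At the centre of a circular loop B = μ₀I/(2R), so I = 2RB/μ₀.
With R = 0.0148 m, I = 2 × 0.0148 × 8.41×10⁻⁵ / (4π×10⁻⁷) = 1.98 A.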